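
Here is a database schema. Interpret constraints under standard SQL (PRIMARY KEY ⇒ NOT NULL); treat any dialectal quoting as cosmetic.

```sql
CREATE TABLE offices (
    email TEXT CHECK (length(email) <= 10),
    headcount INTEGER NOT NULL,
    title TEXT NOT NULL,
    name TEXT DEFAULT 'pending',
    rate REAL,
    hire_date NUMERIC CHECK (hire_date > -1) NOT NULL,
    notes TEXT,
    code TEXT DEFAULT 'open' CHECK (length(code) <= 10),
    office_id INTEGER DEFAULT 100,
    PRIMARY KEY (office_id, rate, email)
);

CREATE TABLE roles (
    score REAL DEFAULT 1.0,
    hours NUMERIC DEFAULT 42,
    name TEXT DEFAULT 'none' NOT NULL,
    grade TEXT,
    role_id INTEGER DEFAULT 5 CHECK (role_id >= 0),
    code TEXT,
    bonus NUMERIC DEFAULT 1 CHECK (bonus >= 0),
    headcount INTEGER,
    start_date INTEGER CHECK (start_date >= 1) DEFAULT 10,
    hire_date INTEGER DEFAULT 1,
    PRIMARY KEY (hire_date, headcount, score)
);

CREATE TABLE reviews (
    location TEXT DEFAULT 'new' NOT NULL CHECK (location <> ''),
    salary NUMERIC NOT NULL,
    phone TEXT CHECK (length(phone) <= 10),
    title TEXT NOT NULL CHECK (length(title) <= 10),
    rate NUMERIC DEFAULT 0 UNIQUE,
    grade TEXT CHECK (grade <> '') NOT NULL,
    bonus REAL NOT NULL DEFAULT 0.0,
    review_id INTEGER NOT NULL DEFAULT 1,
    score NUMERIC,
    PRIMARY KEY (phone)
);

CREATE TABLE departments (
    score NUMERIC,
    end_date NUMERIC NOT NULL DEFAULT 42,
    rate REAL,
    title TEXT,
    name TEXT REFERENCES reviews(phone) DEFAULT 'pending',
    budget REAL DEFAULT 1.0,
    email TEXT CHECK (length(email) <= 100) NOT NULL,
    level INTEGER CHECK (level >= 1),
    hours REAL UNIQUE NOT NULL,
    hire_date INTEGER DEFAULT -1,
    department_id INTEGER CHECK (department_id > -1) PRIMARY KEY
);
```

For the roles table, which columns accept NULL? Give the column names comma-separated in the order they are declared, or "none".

- score: part of the PRIMARY KEY, which implies NOT NULL → not nullable.
- hours: DEFAULT only fills an omitted column; an explicit NULL is still allowed → nullable.
- name: declared NOT NULL → not nullable.
- grade: no NOT NULL constraint applies → nullable.
- role_id: CHECK does not forbid NULL (a CHECK constraint passes when its expression is NULL) → nullable.
- code: no NOT NULL constraint applies → nullable.
- bonus: CHECK does not forbid NULL (a CHECK constraint passes when its expression is NULL) → nullable.
- headcount: part of the PRIMARY KEY, which implies NOT NULL → not nullable.
- start_date: CHECK does not forbid NULL (a CHECK constraint passes when its expression is NULL) → nullable.
- hire_date: part of the PRIMARY KEY, which implies NOT NULL → not nullable.

hours, grade, role_id, code, bonus, start_date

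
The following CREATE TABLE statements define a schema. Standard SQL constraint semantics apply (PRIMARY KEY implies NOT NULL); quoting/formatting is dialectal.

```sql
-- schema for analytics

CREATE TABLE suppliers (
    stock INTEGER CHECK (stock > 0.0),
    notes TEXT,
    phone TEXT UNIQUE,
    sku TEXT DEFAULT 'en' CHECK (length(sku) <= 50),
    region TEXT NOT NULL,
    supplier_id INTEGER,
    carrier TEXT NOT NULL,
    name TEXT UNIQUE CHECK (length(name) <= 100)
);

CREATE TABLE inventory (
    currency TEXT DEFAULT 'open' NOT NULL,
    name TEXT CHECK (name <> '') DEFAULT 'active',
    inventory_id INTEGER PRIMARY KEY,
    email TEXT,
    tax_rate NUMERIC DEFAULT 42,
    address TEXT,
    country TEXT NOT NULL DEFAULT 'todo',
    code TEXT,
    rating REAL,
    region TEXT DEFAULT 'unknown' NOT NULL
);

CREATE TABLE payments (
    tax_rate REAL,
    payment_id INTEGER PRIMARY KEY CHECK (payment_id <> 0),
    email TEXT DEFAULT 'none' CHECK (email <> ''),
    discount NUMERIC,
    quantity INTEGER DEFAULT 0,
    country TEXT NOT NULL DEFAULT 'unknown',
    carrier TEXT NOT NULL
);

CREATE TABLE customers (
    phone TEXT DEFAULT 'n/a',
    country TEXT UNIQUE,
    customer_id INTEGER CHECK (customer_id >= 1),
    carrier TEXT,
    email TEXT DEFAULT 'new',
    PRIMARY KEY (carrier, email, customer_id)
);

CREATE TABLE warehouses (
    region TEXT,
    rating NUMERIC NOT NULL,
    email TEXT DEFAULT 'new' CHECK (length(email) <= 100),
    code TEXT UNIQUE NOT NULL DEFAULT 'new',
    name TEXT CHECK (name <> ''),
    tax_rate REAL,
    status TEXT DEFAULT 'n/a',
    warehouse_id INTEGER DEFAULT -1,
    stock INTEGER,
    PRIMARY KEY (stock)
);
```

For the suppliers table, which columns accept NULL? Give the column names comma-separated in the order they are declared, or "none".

- stock: CHECK does not forbid NULL (a CHECK constraint passes when its expression is NULL) → nullable.
- notes: no NOT NULL constraint applies → nullable.
- phone: UNIQUE does not imply NOT NULL → nullable.
- sku: CHECK does not forbid NULL (a CHECK constraint passes when its expression is NULL) → nullable.
- region: declared NOT NULL → not nullable.
- supplier_id: no NOT NULL constraint applies → nullable.
- carrier: declared NOT NULL → not nullable.
- name: CHECK does not forbid NULL (a CHECK constraint passes when its expression is NULL) → nullable.

stock, notes, phone, sku, supplier_id, name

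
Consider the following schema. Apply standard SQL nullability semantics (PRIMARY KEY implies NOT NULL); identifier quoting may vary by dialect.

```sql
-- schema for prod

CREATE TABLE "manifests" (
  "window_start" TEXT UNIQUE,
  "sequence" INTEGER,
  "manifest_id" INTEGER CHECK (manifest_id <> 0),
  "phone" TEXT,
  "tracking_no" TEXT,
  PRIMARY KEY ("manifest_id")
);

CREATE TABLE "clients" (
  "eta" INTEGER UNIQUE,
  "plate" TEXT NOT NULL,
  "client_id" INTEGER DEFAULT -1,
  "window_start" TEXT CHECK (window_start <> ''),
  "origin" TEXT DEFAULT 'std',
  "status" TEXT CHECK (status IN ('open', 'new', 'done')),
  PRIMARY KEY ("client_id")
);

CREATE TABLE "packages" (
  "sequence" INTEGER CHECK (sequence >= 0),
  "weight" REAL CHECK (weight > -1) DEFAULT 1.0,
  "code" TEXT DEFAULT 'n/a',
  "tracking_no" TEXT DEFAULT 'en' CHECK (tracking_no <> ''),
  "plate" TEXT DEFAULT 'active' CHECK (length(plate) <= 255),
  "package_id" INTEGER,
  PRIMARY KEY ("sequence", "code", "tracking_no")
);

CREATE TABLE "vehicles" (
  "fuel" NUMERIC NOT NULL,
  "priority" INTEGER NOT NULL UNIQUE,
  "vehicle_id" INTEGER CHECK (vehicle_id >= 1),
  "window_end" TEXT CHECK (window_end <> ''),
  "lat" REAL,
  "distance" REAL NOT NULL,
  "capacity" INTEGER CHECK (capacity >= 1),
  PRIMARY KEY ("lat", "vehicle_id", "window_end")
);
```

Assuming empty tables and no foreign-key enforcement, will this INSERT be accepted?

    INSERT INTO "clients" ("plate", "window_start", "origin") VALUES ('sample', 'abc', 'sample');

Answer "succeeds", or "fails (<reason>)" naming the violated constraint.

succeeds

NOT NULL columns: client_id defaults to -1; plate is supplied.
CHECK constraints: 'abc' satisfies (window_start <> '').
No constraint is violated.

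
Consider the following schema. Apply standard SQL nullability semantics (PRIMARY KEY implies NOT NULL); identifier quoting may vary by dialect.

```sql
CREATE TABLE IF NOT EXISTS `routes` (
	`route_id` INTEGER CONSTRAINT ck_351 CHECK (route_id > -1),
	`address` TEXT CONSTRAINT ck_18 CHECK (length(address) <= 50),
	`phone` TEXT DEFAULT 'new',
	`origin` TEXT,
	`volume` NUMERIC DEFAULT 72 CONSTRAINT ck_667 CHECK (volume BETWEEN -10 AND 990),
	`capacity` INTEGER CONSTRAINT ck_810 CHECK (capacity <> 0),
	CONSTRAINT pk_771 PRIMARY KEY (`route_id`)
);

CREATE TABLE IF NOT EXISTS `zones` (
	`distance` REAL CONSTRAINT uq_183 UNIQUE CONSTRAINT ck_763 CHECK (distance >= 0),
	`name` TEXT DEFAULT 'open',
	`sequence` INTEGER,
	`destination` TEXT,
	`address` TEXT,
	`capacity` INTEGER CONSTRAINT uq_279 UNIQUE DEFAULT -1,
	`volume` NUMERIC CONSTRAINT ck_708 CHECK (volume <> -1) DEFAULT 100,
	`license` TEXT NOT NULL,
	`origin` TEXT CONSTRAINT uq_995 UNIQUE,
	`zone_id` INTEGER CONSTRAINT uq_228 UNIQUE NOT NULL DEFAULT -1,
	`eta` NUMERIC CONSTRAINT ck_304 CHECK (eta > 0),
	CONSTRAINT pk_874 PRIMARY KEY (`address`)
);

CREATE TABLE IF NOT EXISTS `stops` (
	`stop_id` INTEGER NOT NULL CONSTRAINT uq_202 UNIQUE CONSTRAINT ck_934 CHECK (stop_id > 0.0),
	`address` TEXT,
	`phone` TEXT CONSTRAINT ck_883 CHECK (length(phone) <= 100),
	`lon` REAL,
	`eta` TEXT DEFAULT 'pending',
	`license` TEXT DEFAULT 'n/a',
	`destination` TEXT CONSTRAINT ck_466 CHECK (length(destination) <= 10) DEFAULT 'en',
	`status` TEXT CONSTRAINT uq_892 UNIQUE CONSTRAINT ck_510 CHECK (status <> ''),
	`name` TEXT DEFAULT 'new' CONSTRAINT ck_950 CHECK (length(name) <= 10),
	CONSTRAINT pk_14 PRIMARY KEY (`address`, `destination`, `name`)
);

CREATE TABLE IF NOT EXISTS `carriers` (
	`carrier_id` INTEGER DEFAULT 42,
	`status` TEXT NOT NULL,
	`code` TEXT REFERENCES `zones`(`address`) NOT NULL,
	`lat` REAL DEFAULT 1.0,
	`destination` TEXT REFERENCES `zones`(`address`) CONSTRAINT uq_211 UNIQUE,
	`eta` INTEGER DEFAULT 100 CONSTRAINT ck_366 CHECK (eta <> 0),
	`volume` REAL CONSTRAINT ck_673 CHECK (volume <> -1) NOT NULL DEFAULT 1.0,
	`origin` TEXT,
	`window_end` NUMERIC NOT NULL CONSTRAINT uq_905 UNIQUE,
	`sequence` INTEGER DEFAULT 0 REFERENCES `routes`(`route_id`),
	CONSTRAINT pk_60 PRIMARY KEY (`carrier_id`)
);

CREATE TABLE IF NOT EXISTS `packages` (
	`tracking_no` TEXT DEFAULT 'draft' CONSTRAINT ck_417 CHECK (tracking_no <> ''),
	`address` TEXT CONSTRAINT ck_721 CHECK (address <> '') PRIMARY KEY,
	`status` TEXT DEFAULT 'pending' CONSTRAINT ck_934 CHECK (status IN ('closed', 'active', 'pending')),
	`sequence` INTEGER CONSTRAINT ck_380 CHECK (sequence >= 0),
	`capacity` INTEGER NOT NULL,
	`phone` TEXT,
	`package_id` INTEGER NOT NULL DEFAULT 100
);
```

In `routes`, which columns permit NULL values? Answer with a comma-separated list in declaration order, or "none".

address, phone, origin, volume, capacity

- route_id: part of the PRIMARY KEY, which implies NOT NULL → not nullable.
- address: CHECK does not forbid NULL (a CHECK constraint passes when its expression is NULL) → nullable.
- phone: DEFAULT only fills an omitted column; an explicit NULL is still allowed → nullable.
- origin: no NOT NULL constraint applies → nullable.
- volume: CHECK does not forbid NULL (a CHECK constraint passes when its expression is NULL) → nullable.
- capacity: CHECK does not forbid NULL (a CHECK constraint passes when its expression is NULL) → nullable.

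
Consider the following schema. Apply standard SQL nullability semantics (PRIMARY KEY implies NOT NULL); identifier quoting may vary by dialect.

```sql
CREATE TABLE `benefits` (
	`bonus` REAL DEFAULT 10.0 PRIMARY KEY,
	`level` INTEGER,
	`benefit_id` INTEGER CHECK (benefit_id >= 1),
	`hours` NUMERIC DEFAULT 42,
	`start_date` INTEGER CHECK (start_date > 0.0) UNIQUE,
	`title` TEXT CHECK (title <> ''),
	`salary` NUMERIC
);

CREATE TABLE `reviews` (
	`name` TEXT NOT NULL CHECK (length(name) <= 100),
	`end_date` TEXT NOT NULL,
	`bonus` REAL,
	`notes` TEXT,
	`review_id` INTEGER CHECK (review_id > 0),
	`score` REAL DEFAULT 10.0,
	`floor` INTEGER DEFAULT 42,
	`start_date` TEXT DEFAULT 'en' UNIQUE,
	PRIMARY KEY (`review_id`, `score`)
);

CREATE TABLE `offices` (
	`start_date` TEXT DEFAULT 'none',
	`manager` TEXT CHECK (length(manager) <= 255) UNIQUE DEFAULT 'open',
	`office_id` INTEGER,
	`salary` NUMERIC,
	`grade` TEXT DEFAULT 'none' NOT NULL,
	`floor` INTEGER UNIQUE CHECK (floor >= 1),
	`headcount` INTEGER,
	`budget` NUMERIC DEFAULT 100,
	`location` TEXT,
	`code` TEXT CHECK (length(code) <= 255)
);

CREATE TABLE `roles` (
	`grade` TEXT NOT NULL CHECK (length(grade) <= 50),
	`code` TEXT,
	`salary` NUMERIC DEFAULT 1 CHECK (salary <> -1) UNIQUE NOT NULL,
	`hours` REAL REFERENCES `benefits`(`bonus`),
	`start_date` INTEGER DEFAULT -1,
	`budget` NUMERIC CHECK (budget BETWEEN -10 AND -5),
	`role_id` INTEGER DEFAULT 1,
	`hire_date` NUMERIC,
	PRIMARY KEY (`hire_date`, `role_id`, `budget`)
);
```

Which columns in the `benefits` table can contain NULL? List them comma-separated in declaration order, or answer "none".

- bonus: part of the PRIMARY KEY, which implies NOT NULL → not nullable.
- level: no NOT NULL constraint applies → nullable.
- benefit_id: CHECK does not forbid NULL (a CHECK constraint passes when its expression is NULL) → nullable.
- hours: DEFAULT only fills an omitted column; an explicit NULL is still allowed → nullable.
- start_date: CHECK does not forbid NULL (a CHECK constraint passes when its expression is NULL) → nullable.
- title: CHECK does not forbid NULL (a CHECK constraint passes when its expression is NULL) → nullable.
- salary: no NOT NULL constraint applies → nullable.

level, benefit_id, hours, start_date, title, salary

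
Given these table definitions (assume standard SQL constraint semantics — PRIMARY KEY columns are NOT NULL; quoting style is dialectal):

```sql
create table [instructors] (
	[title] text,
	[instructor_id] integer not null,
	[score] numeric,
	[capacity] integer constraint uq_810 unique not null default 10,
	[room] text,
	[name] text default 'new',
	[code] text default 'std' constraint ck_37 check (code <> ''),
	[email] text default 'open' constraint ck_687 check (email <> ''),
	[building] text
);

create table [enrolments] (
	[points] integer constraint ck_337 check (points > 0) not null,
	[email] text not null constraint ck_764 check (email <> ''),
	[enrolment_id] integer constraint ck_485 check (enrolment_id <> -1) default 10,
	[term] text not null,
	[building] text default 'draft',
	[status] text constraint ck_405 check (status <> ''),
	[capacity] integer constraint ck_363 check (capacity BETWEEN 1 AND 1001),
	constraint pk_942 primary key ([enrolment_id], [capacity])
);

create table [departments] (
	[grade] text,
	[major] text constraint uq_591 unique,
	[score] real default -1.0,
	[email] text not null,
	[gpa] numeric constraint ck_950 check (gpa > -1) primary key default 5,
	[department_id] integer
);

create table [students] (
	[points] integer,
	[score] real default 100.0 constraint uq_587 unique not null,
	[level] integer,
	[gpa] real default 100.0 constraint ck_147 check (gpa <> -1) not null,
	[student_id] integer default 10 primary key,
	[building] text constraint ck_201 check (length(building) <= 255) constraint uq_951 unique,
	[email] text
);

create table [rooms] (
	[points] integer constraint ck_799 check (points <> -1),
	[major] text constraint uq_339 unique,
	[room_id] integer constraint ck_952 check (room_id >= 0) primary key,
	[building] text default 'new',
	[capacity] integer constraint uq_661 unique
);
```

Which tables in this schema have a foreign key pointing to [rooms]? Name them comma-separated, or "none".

none

No REFERENCES clause anywhere in the schema names rooms.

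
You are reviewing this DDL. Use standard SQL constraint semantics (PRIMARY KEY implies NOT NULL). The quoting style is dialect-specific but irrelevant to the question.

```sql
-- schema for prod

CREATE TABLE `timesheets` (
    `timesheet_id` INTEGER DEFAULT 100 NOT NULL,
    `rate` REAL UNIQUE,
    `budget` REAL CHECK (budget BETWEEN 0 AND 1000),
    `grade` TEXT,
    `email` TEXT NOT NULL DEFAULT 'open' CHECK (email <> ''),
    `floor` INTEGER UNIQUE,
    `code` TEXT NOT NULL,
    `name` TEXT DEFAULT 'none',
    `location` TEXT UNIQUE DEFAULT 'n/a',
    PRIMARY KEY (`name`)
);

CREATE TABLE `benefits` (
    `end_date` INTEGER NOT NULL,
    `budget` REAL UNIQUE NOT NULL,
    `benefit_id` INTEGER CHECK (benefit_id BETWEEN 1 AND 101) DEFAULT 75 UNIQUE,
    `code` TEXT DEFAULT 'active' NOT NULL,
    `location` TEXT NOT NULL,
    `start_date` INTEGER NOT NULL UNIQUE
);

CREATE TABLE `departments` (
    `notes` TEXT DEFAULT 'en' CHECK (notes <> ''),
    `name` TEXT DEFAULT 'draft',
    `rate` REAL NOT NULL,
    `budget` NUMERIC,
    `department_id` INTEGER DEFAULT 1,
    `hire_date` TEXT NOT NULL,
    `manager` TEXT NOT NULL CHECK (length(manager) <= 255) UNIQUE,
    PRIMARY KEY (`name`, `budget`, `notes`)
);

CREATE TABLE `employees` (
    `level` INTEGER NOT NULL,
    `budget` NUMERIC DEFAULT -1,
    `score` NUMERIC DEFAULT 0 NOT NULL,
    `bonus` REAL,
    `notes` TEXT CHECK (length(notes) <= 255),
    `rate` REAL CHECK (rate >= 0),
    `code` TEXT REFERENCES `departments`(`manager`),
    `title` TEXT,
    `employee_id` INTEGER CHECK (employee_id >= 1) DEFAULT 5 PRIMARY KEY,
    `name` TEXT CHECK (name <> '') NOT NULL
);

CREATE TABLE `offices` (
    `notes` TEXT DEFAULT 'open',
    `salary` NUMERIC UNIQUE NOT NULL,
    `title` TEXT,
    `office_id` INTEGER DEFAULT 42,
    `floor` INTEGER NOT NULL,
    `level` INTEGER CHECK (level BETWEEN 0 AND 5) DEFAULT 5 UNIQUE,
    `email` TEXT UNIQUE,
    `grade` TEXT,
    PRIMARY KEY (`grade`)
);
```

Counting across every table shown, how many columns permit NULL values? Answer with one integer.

timesheets: 5 nullable (rate, budget, grade, floor, location — PK (name) and explicit NOT NULL columns excluded).
benefits: 1 nullable (benefit_id — PK none and explicit NOT NULL columns excluded).
departments: 1 nullable (department_id — PK (name, budget, notes) and explicit NOT NULL columns excluded).
employees: 6 nullable (budget, bonus, notes, rate, code, title — PK (employee_id) and explicit NOT NULL columns excluded).
offices: 5 nullable (notes, title, office_id, level, email — PK (grade) and explicit NOT NULL columns excluded).
Total: 5 + 1 + 1 + 6 + 5 = 18.

18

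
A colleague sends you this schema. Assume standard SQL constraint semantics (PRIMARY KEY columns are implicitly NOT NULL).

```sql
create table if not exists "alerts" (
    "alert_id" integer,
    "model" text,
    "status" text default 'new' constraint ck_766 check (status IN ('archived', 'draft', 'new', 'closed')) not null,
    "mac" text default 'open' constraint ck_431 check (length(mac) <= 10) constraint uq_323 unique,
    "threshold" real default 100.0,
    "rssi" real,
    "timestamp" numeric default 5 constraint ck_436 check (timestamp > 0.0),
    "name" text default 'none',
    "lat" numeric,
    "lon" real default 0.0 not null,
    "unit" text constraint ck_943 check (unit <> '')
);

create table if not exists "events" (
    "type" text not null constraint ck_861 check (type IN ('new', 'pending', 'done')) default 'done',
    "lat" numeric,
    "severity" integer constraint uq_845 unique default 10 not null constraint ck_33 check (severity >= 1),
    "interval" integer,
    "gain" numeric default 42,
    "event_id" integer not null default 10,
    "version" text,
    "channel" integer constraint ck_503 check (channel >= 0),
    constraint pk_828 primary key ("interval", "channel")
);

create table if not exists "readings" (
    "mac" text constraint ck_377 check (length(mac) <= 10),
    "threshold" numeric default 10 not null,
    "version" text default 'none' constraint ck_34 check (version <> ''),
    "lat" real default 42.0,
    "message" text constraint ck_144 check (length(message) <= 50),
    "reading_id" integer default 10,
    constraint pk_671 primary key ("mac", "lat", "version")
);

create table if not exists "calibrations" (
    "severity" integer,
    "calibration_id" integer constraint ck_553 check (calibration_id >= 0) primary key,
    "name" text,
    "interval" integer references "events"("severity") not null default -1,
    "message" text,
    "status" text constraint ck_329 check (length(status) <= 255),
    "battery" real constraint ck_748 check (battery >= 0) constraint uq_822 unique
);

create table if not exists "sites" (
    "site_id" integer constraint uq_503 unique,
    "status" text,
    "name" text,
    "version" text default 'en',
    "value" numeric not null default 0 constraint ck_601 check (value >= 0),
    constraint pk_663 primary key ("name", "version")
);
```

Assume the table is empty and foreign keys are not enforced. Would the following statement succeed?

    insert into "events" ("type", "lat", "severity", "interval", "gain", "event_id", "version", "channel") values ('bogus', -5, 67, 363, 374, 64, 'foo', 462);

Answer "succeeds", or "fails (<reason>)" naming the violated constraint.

The value 'bogus' for type violates CHECK (type IN ('new', 'pending', 'done')).

fails (CHECK on type)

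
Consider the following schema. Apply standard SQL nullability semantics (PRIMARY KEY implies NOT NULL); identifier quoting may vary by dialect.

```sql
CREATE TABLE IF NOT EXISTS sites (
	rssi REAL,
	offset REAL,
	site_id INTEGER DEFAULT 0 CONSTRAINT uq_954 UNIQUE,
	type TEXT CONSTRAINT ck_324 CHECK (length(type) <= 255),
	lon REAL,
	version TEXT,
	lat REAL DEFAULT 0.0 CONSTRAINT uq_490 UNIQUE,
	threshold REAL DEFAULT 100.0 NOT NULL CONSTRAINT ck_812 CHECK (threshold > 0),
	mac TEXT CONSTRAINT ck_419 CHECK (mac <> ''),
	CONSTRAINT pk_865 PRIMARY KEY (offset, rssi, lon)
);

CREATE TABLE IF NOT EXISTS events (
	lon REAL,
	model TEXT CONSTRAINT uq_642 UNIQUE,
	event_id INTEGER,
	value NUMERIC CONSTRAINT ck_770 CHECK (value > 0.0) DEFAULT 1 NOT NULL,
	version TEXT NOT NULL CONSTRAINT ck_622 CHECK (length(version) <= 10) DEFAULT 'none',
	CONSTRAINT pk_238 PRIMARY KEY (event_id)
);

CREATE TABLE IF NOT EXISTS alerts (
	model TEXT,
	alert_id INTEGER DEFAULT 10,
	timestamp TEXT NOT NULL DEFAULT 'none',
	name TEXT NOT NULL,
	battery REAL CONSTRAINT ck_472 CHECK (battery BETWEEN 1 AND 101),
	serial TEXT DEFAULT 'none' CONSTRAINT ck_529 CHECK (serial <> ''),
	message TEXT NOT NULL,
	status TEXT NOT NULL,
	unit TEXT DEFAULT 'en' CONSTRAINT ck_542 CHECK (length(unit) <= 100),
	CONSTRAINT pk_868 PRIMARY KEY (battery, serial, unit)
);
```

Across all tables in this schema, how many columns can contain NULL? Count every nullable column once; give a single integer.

sites: 5 nullable (site_id, type, version, lat, mac — PK (offset, rssi, lon) and explicit NOT NULL columns excluded).
events: 2 nullable (lon, model — PK (event_id) and explicit NOT NULL columns excluded).
alerts: 2 nullable (model, alert_id — PK (battery, serial, unit) and explicit NOT NULL columns excluded).
Total: 5 + 2 + 2 = 9.

9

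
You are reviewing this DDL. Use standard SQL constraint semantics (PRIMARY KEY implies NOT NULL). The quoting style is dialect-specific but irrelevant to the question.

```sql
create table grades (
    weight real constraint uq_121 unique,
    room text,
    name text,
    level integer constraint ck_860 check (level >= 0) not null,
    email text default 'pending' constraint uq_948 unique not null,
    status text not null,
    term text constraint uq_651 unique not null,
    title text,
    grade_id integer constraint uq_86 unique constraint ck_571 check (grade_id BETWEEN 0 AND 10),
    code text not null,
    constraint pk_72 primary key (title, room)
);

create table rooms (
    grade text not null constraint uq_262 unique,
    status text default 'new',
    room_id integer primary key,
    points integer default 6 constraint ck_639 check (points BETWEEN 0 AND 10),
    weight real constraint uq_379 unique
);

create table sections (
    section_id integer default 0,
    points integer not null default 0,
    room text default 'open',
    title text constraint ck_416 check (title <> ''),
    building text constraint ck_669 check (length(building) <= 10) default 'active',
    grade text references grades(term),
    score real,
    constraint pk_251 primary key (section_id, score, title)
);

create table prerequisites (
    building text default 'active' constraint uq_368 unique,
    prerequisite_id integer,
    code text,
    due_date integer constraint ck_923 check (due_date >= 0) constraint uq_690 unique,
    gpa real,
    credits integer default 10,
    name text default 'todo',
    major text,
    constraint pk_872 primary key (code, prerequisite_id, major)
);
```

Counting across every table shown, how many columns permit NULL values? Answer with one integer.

grades: 3 nullable (weight, name, grade_id — PK (title, room) and explicit NOT NULL columns excluded).
rooms: 3 nullable (status, points, weight — PK (room_id) and explicit NOT NULL columns excluded).
sections: 3 nullable (room, building, grade — PK (section_id, score, title) and explicit NOT NULL columns excluded).
prerequisites: 5 nullable (building, due_date, gpa, credits, name — PK (code, prerequisite_id, major) and explicit NOT NULL columns excluded).
Total: 3 + 3 + 3 + 5 = 14.

14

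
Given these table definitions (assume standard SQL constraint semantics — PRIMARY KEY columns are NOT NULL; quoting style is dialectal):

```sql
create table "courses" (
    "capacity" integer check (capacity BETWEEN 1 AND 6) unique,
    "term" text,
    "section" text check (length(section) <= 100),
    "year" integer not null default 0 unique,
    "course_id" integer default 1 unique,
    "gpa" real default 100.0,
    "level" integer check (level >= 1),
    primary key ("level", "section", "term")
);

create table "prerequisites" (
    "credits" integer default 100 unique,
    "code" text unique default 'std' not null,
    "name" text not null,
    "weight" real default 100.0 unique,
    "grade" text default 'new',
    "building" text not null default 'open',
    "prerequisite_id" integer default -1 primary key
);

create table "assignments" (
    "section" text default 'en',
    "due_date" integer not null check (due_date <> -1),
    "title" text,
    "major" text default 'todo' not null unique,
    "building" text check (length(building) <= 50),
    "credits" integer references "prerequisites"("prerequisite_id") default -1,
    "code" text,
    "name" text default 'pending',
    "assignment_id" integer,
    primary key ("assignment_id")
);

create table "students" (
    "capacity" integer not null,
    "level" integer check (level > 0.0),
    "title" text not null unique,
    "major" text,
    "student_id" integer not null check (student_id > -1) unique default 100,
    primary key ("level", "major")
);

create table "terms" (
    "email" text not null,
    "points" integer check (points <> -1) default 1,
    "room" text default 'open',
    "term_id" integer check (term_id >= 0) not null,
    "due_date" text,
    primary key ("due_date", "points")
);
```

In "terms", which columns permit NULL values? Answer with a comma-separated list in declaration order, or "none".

- email: declared NOT NULL → not nullable.
- points: part of the PRIMARY KEY, which implies NOT NULL → not nullable.
- room: DEFAULT only fills an omitted column; an explicit NULL is still allowed → nullable.
- term_id: declared NOT NULL → not nullable.
- due_date: part of the PRIMARY KEY, which implies NOT NULL → not nullable.

room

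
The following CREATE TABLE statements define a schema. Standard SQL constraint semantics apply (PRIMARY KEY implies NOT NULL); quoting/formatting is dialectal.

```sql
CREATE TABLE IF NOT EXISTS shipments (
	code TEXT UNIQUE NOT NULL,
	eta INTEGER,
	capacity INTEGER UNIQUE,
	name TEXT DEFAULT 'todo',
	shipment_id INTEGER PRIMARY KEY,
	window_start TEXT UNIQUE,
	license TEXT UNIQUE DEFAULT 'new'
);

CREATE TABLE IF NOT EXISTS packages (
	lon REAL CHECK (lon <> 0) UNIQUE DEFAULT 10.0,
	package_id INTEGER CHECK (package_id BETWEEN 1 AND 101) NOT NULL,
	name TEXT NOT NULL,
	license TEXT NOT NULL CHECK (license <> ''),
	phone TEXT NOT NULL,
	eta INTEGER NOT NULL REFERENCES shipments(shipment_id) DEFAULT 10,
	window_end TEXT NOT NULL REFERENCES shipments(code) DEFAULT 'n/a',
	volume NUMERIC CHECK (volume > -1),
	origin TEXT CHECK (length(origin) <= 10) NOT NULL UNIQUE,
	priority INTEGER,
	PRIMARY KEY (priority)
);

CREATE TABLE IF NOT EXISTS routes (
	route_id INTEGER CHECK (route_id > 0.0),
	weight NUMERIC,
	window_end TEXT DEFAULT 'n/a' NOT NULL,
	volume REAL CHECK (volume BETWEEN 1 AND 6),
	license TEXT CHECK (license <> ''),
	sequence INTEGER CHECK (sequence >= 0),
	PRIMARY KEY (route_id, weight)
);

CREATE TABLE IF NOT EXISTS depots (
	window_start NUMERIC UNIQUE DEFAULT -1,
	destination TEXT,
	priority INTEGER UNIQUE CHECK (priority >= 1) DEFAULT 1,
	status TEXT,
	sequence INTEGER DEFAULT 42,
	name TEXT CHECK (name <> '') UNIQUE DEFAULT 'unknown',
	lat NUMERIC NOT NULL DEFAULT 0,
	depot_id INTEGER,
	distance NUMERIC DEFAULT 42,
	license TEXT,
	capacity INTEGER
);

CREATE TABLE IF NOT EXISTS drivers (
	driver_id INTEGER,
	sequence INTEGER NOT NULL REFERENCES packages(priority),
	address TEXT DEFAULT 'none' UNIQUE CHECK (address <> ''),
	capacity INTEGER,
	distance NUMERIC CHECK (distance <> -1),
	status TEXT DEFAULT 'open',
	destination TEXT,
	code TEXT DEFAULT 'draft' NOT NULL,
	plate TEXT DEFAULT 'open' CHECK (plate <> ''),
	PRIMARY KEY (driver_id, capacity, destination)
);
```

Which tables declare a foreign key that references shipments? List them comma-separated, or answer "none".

- packages.eta references shipments(shipment_id).
- packages.window_end references shipments(code).

packages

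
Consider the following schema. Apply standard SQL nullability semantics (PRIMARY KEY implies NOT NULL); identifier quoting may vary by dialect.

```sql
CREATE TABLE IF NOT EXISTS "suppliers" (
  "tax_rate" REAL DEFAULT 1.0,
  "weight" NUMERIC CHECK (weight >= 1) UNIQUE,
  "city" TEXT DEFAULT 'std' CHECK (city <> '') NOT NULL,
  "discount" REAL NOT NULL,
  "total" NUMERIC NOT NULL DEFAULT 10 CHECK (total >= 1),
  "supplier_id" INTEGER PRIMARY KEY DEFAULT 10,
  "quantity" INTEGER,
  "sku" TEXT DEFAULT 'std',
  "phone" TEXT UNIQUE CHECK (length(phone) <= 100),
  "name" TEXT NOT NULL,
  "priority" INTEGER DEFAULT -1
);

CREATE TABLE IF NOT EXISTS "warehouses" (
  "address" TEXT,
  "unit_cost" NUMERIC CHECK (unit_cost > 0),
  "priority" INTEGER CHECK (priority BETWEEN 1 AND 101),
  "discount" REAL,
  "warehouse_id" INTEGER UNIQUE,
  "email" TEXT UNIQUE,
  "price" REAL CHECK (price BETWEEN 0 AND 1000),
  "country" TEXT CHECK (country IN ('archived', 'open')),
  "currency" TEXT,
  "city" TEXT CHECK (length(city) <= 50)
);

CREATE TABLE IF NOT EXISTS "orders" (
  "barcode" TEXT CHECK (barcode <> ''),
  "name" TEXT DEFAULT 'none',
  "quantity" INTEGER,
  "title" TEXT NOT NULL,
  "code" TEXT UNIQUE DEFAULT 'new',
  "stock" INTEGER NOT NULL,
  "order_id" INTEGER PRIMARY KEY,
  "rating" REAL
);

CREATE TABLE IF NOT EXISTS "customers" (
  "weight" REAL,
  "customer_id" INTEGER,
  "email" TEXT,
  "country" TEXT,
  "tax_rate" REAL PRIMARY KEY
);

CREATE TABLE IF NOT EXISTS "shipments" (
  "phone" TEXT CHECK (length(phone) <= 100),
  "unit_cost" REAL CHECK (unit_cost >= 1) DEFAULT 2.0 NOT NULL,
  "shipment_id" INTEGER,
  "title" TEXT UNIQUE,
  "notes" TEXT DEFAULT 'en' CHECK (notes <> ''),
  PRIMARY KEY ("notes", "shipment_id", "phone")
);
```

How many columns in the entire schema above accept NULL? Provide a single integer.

suppliers: 6 nullable (tax_rate, weight, quantity, sku, phone, priority — PK (supplier_id) and explicit NOT NULL columns excluded).
warehouses: 10 nullable (address, unit_cost, priority, discount, warehouse_id, email, price, country, currency, city — PK none and explicit NOT NULL columns excluded).
orders: 5 nullable (barcode, name, quantity, code, rating — PK (order_id) and explicit NOT NULL columns excluded).
customers: 4 nullable (weight, customer_id, email, country — PK (tax_rate) and explicit NOT NULL columns excluded).
shipments: 1 nullable (title — PK (notes, shipment_id, phone) and explicit NOT NULL columns excluded).
Total: 6 + 10 + 5 + 4 + 1 = 26.

26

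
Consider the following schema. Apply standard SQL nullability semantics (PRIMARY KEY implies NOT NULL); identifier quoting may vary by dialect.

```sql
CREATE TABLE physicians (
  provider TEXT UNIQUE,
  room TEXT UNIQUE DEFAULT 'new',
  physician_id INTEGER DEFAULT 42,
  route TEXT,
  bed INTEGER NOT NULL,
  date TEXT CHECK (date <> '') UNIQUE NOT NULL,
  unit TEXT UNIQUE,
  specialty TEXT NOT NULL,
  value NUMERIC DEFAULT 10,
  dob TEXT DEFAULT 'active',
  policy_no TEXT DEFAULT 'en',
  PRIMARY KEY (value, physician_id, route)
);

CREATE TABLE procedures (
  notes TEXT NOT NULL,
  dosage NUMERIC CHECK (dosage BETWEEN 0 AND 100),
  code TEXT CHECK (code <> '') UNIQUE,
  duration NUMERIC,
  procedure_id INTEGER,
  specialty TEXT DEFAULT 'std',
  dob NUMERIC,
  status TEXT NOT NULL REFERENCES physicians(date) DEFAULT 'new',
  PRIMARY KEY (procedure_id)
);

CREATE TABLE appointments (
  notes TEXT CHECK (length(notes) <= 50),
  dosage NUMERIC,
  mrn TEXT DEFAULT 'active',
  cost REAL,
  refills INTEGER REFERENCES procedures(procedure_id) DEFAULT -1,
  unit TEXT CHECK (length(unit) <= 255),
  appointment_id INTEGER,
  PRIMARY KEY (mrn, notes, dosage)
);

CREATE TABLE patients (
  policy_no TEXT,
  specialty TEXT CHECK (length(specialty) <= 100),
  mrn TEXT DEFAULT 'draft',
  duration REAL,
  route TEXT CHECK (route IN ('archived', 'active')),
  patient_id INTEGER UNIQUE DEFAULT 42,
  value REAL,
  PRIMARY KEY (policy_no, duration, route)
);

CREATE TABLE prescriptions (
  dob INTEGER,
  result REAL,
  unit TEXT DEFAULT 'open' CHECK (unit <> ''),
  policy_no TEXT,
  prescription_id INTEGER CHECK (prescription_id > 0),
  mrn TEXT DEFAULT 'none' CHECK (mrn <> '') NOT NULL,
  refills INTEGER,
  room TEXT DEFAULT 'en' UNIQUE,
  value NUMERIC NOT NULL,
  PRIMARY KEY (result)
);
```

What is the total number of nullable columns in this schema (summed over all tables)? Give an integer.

24

physicians: 5 nullable (provider, room, unit, dob, policy_no — PK (value, physician_id, route) and explicit NOT NULL columns excluded).
procedures: 5 nullable (dosage, code, duration, specialty, dob — PK (procedure_id) and explicit NOT NULL columns excluded).
appointments: 4 nullable (cost, refills, unit, appointment_id — PK (mrn, notes, dosage) and explicit NOT NULL columns excluded).
patients: 4 nullable (specialty, mrn, patient_id, value — PK (policy_no, duration, route) and explicit NOT NULL columns excluded).
prescriptions: 6 nullable (dob, unit, policy_no, prescription_id, refills, room — PK (result) and explicit NOT NULL columns excluded).
Total: 5 + 5 + 4 + 4 + 6 = 24.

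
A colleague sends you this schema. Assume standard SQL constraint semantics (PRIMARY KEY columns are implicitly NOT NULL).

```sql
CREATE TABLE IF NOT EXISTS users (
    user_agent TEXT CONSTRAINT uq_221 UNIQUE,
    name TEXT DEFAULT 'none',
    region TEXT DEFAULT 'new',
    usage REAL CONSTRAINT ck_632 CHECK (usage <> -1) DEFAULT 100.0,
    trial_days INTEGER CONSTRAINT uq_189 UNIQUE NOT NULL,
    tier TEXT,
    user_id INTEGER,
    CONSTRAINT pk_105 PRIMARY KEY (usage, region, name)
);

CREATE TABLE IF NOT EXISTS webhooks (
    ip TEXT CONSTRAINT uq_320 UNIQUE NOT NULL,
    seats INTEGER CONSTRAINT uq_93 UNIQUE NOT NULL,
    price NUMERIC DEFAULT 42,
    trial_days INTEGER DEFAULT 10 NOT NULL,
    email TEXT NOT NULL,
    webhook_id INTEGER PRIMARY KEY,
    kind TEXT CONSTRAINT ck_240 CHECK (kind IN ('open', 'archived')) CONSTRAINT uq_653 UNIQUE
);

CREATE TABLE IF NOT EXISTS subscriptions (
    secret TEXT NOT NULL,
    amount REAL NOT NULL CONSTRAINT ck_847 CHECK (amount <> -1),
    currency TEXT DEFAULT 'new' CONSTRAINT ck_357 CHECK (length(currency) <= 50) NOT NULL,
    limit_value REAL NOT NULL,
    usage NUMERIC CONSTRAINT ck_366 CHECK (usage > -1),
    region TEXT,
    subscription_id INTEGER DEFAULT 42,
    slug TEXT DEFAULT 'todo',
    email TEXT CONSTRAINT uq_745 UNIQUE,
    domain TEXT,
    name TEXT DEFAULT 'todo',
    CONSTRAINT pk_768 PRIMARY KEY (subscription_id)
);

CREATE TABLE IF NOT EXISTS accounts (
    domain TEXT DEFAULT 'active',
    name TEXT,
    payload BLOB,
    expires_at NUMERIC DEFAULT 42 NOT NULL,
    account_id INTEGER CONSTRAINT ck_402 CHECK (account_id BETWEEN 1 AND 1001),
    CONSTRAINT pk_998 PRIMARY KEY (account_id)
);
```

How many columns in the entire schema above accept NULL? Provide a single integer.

users: 3 nullable (user_agent, tier, user_id — PK (usage, region, name) and explicit NOT NULL columns excluded).
webhooks: 2 nullable (price, kind — PK (webhook_id) and explicit NOT NULL columns excluded).
subscriptions: 6 nullable (usage, region, slug, email, domain, name — PK (subscription_id) and explicit NOT NULL columns excluded).
accounts: 3 nullable (domain, name, payload — PK (account_id) and explicit NOT NULL columns excluded).
Total: 3 + 2 + 6 + 3 = 14.

14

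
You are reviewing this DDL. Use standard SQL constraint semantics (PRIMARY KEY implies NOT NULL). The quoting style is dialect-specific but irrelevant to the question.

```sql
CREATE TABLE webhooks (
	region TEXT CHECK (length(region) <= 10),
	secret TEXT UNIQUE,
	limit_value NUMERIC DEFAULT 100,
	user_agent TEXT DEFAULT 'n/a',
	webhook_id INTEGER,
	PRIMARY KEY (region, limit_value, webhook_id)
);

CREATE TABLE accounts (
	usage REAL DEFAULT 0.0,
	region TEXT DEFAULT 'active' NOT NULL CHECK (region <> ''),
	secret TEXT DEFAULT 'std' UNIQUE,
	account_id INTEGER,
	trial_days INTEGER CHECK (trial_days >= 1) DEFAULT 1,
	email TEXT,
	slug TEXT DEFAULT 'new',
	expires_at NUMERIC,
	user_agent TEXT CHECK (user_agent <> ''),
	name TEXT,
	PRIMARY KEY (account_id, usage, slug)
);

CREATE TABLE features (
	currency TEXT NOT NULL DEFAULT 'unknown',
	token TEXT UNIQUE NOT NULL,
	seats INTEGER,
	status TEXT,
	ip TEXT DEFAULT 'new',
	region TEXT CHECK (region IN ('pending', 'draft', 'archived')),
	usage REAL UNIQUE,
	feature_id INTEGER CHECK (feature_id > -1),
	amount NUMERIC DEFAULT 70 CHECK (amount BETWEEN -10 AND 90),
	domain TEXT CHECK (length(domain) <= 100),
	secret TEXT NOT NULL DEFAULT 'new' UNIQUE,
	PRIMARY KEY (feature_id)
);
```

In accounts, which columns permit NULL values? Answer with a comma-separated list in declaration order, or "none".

secret, trial_days, email, expires_at, user_agent, name

- usage: part of the PRIMARY KEY, which implies NOT NULL → not nullable.
- region: declared NOT NULL → not nullable.
- secret: UNIQUE does not imply NOT NULL → nullable.
- account_id: part of the PRIMARY KEY, which implies NOT NULL → not nullable.
- trial_days: CHECK does not forbid NULL (a CHECK constraint passes when its expression is NULL) → nullable.
- email: no NOT NULL constraint applies → nullable.
- slug: part of the PRIMARY KEY, which implies NOT NULL → not nullable.
- expires_at: no NOT NULL constraint applies → nullable.
- user_agent: CHECK does not forbid NULL (a CHECK constraint passes when its expression is NULL) → nullable.
- name: no NOT NULL constraint applies → nullable.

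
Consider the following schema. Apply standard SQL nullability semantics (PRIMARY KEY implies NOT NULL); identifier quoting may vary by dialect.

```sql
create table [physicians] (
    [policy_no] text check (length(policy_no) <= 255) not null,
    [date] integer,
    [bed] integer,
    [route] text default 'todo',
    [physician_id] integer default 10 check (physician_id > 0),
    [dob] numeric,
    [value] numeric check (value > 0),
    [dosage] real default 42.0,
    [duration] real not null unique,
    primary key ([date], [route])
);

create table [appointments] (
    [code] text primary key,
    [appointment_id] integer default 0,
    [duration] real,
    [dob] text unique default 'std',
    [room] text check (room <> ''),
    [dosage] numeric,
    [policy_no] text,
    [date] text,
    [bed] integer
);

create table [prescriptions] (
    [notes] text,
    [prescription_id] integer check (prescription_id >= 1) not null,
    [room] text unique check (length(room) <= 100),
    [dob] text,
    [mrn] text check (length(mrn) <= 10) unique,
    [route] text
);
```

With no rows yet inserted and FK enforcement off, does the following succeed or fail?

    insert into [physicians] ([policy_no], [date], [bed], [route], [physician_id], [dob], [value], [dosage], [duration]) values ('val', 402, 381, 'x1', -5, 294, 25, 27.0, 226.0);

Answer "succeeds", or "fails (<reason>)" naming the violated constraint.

fails (CHECK on physician_id)

The value -5 for physician_id violates CHECK (physician_id > 0).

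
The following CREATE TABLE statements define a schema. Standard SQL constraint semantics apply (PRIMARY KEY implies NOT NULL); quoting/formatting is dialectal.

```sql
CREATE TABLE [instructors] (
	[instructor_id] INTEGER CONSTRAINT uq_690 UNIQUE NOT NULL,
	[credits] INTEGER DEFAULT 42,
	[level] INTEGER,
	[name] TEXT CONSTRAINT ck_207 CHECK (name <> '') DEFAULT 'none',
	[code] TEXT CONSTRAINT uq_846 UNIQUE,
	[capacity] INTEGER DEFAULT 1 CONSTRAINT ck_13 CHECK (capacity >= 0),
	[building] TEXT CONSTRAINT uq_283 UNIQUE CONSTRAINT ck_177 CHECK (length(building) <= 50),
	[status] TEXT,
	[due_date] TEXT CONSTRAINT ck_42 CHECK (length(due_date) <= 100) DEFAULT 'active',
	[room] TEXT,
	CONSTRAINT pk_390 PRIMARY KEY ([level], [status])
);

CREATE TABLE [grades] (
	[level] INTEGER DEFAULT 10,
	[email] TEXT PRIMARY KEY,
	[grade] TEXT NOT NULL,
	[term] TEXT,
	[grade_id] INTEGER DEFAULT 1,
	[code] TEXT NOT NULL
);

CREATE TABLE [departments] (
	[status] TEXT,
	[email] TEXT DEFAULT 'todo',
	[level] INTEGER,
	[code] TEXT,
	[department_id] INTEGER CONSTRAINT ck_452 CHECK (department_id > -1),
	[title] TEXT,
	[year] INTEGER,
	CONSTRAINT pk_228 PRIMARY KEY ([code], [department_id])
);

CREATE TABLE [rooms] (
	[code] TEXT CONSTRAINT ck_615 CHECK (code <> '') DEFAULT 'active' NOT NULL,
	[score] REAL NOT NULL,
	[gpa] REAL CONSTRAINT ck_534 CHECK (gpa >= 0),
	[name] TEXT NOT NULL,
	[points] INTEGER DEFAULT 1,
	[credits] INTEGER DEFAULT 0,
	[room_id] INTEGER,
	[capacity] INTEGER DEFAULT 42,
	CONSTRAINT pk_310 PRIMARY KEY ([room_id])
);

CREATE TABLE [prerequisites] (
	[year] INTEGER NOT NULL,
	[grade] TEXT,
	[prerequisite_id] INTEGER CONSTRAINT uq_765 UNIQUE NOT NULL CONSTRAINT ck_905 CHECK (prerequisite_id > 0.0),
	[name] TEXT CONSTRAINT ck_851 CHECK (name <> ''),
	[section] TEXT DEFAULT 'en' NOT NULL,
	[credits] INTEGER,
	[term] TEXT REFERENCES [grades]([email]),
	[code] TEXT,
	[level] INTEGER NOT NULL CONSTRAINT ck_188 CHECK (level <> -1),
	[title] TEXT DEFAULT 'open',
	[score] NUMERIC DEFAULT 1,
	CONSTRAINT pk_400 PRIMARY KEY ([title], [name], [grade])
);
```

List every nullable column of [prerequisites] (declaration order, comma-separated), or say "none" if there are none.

credits, term, code, score

- year: declared NOT NULL → not nullable.
- grade: part of the PRIMARY KEY, which implies NOT NULL → not nullable.
- prerequisite_id: declared NOT NULL → not nullable.
- name: part of the PRIMARY KEY, which implies NOT NULL → not nullable.
- section: declared NOT NULL → not nullable.
- credits: no NOT NULL constraint applies → nullable.
- term: a foreign key column may be NULL unless separately constrained → nullable.
- code: no NOT NULL constraint applies → nullable.
- level: declared NOT NULL → not nullable.
- title: part of the PRIMARY KEY, which implies NOT NULL → not nullable.
- score: DEFAULT only fills an omitted column; an explicit NULL is still allowed → nullable.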